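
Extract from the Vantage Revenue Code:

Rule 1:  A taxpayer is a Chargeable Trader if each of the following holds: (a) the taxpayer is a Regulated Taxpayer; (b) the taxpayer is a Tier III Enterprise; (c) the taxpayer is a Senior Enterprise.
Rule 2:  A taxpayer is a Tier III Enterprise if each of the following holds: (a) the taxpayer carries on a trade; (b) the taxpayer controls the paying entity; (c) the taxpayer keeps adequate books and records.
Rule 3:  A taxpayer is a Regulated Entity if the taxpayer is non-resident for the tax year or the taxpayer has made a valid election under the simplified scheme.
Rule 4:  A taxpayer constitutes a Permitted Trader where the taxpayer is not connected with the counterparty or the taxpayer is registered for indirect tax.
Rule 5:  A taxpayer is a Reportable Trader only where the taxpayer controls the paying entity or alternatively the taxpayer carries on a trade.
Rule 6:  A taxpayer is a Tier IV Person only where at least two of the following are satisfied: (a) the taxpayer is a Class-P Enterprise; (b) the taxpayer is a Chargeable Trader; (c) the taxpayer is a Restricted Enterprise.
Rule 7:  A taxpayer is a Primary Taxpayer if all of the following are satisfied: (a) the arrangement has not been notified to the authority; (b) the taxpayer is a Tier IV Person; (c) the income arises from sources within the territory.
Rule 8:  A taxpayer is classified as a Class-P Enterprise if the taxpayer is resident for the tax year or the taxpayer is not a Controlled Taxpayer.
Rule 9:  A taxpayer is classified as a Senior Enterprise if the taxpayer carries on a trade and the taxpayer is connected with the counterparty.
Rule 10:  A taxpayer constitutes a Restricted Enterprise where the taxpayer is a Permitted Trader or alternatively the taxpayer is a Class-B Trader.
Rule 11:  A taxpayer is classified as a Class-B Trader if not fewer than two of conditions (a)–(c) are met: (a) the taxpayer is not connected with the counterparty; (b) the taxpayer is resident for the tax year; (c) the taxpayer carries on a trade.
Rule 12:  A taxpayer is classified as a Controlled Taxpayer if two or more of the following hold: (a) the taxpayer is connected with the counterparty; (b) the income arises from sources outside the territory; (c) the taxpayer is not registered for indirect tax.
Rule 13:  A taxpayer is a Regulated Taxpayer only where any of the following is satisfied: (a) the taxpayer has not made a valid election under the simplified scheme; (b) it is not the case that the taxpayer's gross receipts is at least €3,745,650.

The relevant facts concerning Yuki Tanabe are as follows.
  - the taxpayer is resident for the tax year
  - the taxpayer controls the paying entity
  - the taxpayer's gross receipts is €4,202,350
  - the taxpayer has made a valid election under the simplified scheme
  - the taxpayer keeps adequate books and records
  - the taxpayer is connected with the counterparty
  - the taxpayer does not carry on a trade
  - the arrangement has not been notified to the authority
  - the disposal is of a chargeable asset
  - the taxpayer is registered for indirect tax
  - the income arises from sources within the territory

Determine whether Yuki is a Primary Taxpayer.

rule 12 — Controlled Taxpayer: the taxpayer is connected with the counterparty? yes; the income arises from sources outside the territory? no; the taxpayer is not registered for indirect tax? no — 1 of 3 hold (need ≥2) → not satisfied.
rule 8 — Class-P Enterprise: [the taxpayer is resident for the tax year? yes] OR [not a Controlled Taxpayer (rule 12)? yes] → satisfied.
rule 13 — Regulated Taxpayer: [the taxpayer has not made a valid election under the simplified scheme? no] OR [taxpayer's gross receipts: €4,202,350 ≥ €3,745,650? yes, so negated condition no] → not satisfied.
rule 2 — Tier III Enterprise: [the taxpayer carries on a trade? no] AND [the taxpayer controls the paying entity? yes] AND [the taxpayer keeps adequate books and records? yes] → not satisfied.
rule 9 — Senior Enterprise: [the taxpayer carries on a trade? no] AND [the taxpayer is connected with the counterparty? yes] → not satisfied.
rule 1 — Chargeable Trader: [Regulated Taxpayer (rule 13)? no] AND [Tier III Enterprise (rule 2)? no] AND [Senior Enterprise (rule 9)? no] → not satisfied.
rule 4 — Permitted Trader: [the taxpayer is not connected with the counterparty? no] OR [the taxpayer is registered for indirect tax? yes] → satisfied.
rule 11 — Class-B Trader: the taxpayer is not connected with the counterparty? no; the taxpayer is resident for the tax year? yes; the taxpayer carries on a trade? no — 1 of 3 hold (need ≥2) → not satisfied.
rule 10 — Restricted Enterprise: [Permitted Trader (rule 4)? yes] OR [Class-B Trader (rule 11)? no] → satisfied.
rule 6 — Tier IV Person: Class-P Enterprise (rule 8)? yes; Chargeable Trader (rule 1)? no; Restricted Enterprise (rule 10)? yes — 2 of 3 hold (need ≥2) → satisfied.
rule 7 — Primary Taxpayer: [the arrangement has not been notified to the authority? yes] AND [Tier IV Person (rule 6)? yes] AND [the income arises from sources within the territory? yes] → satisfied.

Yes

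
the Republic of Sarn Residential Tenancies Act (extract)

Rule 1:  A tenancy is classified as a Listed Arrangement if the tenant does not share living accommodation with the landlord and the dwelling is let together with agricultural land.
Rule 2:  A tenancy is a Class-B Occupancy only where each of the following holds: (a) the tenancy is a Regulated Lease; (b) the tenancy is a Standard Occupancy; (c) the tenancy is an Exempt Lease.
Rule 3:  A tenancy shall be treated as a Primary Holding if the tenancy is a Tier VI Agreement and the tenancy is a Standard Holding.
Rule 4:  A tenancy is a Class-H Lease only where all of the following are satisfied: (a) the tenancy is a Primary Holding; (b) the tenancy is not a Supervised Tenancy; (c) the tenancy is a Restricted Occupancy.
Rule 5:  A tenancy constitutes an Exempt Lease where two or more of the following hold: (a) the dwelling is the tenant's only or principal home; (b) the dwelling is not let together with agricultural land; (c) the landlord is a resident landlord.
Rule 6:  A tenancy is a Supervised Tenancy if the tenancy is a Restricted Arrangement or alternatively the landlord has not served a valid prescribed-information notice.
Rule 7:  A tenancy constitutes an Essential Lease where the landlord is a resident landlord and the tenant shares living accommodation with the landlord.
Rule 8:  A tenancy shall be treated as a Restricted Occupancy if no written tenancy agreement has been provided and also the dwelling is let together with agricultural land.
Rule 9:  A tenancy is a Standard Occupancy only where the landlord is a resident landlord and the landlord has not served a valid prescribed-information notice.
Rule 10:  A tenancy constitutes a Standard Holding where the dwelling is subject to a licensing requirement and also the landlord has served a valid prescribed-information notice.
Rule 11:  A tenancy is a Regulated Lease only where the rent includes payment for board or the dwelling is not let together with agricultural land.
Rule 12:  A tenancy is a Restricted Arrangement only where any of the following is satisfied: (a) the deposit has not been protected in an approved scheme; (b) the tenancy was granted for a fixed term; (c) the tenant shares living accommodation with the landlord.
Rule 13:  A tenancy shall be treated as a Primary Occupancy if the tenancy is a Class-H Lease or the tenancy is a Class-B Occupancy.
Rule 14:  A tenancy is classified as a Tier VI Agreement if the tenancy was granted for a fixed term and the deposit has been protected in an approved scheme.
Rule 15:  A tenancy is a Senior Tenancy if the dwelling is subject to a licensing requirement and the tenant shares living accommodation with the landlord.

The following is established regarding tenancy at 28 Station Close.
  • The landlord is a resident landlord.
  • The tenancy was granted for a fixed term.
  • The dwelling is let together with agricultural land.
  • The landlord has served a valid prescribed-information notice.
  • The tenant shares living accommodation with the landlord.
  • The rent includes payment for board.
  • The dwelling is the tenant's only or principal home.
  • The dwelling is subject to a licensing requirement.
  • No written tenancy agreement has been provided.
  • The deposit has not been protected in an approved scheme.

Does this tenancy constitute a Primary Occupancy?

No

rule 14 — Tier VI Agreement: [the tenancy was granted for a fixed term? yes] AND [the deposit has been protected in an approved scheme? no] → not satisfied.
rule 10 — Standard Holding: [the dwelling is subject to a licensing requirement? yes] AND [the landlord has served a valid prescribed-information notice? yes] → satisfied.
rule 3 — Primary Holding: [Tier VI Agreement (rule 14)? no] AND [Standard Holding (rule 10)? yes] → not satisfied.
rule 12 — Restricted Arrangement: [the deposit has not been protected in an approved scheme? yes] OR [the tenancy was granted for a fixed term? yes] OR [the tenant shares living accommodation with the landlord? yes] → satisfied.
rule 6 — Supervised Tenancy: [Restricted Arrangement (rule 12)? yes] OR [the landlord has not served a valid prescribed-information notice? no] → satisfied.
rule 8 — Restricted Occupancy: [no written tenancy agreement has been provided? yes] AND [the dwelling is let together with agricultural land? yes] → satisfied.
rule 4 — Class-H Lease: [Primary Holding (rule 3)? no] AND [not a Supervised Tenancy (rule 6)? no] AND [Restricted Occupancy (rule 8)? yes] → not satisfied.
rule 11 — Regulated Lease: [the rent includes payment for board? yes] OR [the dwelling is not let together with agricultural land? no] → satisfied.
rule 9 — Standard Occupancy: [the landlord is a resident landlord? yes] AND [the landlord has not served a valid prescribed-information notice? no] → not satisfied.
rule 5 — Exempt Lease: the dwelling is the tenant's only or principal home? yes; the dwelling is not let together with agricultural land? no; the landlord is a resident landlord? yes — 2 of 3 hold (need ≥2) → satisfied.
rule 2 — Class-B Occupancy: [Regulated Lease (rule 11)? yes] AND [Standard Occupancy (rule 9)? no] AND [Exempt Lease (rule 5)? yes] → not satisfied.
rule 13 — Primary Occupancy: [Class-H Lease (rule 4)? no] OR [Class-B Occupancy (rule 2)? no] → not satisfied.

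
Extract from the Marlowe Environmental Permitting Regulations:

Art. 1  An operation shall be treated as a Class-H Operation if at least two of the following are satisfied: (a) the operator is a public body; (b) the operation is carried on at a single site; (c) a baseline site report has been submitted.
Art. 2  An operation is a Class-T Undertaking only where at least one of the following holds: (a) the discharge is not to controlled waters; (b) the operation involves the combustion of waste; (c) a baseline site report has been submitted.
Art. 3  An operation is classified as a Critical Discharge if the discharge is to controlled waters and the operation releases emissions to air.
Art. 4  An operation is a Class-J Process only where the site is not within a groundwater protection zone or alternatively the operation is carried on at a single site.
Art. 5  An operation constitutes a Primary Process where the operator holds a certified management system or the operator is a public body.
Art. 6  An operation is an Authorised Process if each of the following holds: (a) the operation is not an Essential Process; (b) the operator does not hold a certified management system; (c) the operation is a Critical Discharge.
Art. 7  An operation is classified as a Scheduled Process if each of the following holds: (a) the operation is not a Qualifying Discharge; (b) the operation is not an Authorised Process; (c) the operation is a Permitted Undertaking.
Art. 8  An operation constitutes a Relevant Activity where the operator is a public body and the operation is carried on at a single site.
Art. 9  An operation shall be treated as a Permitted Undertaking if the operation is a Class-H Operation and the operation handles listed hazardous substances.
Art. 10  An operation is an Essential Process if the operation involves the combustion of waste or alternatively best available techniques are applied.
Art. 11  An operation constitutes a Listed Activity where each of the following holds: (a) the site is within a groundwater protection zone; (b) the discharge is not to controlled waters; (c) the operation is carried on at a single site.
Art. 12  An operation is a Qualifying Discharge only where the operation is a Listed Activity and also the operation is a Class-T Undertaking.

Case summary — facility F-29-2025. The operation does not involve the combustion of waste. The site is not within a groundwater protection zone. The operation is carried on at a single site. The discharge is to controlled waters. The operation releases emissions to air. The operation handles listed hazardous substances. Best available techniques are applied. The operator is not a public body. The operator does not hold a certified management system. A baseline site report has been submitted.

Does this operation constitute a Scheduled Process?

Yes

Under article 11: the site is within a groundwater protection zone? no; and the discharge is not to controlled waters? no; and the operation is carried on at a single site? yes. So the operation is not a Listed Activity.
Under article 2: the discharge is not to controlled waters? no; or the operation involves the combustion of waste? no; or a baseline site report has been submitted? yes. So the operation is a Class-T Undertaking.
Under article 12: Listed Activity (article 11)? no; and Class-T Undertaking (article 2)? yes. So the operation is not a Qualifying Discharge.
Under article 10: the operation involves the combustion of waste? no; or best available techniques are applied? yes. So the operation is an Essential Process.
Under article 3: the discharge is to controlled waters? yes; and the operation releases emissions to air? yes. So the operation is a Critical Discharge.
Under article 6: not an Essential Process (article 10)? no; and the operator does not hold a certified management system? yes; and Critical Discharge (article 3)? yes. So the operation is not an Authorised Process.
Under article 1: the operator is a public body? no; the operation is carried on at a single site? yes; a baseline site report has been submitted? yes — 2 of 3 hold (need ≥2) → satisfied.
Under article 9: Class-H Operation (article 1)? yes; and the operation handles listed hazardous substances? yes. So the operation is a Permitted Undertaking.
Under article 7: not a Qualifying Discharge (article 12)? yes; and not an Authorised Process (article 6)? yes; and Permitted Undertaking (article 9)? yes. So the operation is a Scheduled Process.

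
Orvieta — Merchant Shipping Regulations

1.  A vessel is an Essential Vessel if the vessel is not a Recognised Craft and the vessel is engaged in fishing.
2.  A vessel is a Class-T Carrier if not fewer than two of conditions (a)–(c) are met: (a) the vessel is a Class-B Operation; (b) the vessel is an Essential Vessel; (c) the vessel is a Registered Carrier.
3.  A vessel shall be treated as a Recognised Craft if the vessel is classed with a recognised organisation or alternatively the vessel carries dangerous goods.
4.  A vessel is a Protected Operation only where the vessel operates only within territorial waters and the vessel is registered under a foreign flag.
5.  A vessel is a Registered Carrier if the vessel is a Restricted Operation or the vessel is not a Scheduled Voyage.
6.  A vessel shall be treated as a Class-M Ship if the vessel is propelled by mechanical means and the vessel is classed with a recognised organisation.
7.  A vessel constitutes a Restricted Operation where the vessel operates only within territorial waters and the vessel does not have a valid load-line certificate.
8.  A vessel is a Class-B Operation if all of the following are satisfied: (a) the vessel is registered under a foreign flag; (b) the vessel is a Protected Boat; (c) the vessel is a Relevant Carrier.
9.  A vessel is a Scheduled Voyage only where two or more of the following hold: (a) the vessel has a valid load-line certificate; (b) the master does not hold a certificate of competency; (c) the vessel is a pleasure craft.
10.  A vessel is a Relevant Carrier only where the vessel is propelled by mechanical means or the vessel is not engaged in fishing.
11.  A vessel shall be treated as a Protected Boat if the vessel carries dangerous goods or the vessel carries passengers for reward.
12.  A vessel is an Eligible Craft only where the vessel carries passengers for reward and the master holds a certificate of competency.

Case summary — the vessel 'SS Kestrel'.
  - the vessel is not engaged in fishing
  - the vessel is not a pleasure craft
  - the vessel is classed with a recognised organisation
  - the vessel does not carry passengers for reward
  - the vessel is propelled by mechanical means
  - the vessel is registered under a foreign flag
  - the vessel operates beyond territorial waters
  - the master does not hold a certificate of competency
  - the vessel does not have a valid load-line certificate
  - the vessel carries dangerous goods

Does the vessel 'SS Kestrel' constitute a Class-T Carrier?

Under paragraph 11: the vessel carries dangerous goods? yes; or the vessel carries passengers for reward? no. So the vessel is a Protected Boat.
Under paragraph 10: the vessel is propelled by mechanical means? yes; or the vessel is not engaged in fishing? yes. So the vessel is a Relevant Carrier.
Under paragraph 8: the vessel is registered under a foreign flag? yes; and Protected Boat (paragraph 11)? yes; and Relevant Carrier (paragraph 10)? yes. So the vessel is a Class-B Operation.
Under paragraph 3: the vessel is classed with a recognised organisation? yes; or the vessel carries dangerous goods? yes. So the vessel is a Recognised Craft.
Under paragraph 1: not a Recognised Craft (paragraph 3)? no; and the vessel is engaged in fishing? no. So the vessel is not an Essential Vessel.
Under paragraph 7: the vessel operates only within territorial waters? no; and the vessel does not have a valid load-line certificate? yes. So the vessel is not a Restricted Operation.
Under paragraph 9: the vessel has a valid load-line certificate? no; the master does not hold a certificate of competency? yes; the vessel is a pleasure craft? no — 1 of 3 hold (need ≥2) → not satisfied.
Under paragraph 5: Restricted Operation (paragraph 7)? no; or not a Scheduled Voyage (paragraph 9)? yes. So the vessel is a Registered Carrier.
Under paragraph 2: Class-B Operation (paragraph 8)? yes; Essential Vessel (paragraph 1)? no; Registered Carrier (paragraph 5)? yes — 2 of 3 hold (need ≥2) → satisfied.

Yes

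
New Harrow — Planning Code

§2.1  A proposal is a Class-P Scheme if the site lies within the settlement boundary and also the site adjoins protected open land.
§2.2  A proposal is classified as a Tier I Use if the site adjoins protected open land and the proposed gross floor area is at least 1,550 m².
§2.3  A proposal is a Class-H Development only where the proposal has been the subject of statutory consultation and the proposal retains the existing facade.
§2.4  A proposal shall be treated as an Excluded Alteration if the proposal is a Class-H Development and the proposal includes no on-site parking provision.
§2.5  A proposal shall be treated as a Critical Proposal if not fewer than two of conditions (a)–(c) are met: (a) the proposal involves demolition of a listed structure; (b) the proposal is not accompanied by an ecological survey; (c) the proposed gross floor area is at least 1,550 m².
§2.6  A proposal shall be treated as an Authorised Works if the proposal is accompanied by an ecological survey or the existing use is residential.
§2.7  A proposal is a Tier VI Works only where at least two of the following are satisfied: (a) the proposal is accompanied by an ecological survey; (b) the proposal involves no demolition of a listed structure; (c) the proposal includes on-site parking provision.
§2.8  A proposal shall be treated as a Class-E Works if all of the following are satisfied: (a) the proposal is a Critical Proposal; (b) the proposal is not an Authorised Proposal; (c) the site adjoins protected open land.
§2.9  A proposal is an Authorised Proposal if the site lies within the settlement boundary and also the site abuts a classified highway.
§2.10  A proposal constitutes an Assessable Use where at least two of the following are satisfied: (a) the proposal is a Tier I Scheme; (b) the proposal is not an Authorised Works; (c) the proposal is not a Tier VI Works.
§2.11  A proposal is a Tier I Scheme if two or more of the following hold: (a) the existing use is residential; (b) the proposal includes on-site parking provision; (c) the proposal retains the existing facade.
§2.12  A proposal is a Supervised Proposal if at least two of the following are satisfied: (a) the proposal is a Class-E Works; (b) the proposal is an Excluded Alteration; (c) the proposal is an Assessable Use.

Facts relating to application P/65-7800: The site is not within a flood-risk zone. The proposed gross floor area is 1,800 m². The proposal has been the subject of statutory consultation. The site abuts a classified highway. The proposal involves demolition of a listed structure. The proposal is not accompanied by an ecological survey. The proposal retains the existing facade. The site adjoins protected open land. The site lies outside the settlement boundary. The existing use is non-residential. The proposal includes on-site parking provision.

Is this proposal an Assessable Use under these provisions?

Yes

§2.11 — Tier I Scheme: the existing use is residential? no; the proposal includes on-site parking provision? yes; the proposal retains the existing facade? yes — 2 of 3 hold (need ≥2) → satisfied.
§2.6 — Authorised Works: [the proposal is accompanied by an ecological survey? no] OR [the existing use is residential? no] → not satisfied.
§2.7 — Tier VI Works: the proposal is accompanied by an ecological survey? no; the proposal involves no demolition of a listed structure? no; the proposal includes on-site parking provision? yes — 1 of 3 hold (need ≥2) → not satisfied.
§2.10 — Assessable Use: Tier I Scheme (§2.11)? yes; not an Authorised Works (§2.6)? yes; not a Tier VI Works (§2.7)? yes — 3 of 3 hold (need ≥2) → satisfied.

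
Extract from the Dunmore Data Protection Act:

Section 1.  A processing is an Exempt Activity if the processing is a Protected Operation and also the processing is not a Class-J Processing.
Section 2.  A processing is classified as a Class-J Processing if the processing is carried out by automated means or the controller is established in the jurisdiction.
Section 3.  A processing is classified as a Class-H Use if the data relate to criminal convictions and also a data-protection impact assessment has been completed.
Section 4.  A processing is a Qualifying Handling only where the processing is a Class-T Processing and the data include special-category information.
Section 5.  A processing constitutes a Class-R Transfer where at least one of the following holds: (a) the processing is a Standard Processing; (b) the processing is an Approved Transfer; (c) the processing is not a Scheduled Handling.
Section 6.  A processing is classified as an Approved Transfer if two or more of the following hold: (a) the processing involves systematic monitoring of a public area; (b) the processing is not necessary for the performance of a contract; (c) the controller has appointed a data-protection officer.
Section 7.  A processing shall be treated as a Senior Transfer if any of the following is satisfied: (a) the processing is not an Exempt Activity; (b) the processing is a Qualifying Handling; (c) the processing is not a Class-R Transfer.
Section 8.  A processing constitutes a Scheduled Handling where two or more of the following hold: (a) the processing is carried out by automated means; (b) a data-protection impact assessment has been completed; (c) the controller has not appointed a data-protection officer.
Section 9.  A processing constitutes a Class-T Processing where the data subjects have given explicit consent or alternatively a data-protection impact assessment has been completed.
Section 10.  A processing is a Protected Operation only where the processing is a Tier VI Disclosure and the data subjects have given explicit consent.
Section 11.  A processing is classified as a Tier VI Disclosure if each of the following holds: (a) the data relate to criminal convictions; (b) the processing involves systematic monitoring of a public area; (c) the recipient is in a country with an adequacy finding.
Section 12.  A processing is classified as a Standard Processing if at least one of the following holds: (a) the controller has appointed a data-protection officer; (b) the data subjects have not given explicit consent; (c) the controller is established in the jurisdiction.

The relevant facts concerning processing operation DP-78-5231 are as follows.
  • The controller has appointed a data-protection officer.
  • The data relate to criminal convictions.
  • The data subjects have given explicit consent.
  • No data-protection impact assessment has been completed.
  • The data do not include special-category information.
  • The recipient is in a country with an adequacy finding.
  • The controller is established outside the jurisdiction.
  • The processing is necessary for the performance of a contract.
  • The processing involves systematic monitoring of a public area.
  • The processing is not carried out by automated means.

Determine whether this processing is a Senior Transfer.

No

section 11 — Tier VI Disclosure: [the data relate to criminal convictions? yes] AND [the processing involves systematic monitoring of a public area? yes] AND [the recipient is in a country with an adequacy finding? yes] → satisfied.
section 10 — Protected Operation: [Tier VI Disclosure (section 11)? yes] AND [the data subjects have given explicit consent? yes] → satisfied.
section 2 — Class-J Processing: [the processing is carried out by automated means? no] OR [the controller is established in the jurisdiction? no] → not satisfied.
section 1 — Exempt Activity: [Protected Operation (section 10)? yes] AND [not a Class-J Processing (section 2)? yes] → satisfied.
section 9 — Class-T Processing: [the data subjects have given explicit consent? yes] OR [a data-protection impact assessment has been completed? no] → satisfied.
section 4 — Qualifying Handling: [Class-T Processing (section 9)? yes] AND [the data include special-category information? no] → not satisfied.
section 12 — Standard Processing: [the controller has appointed a data-protection officer? yes] OR [the data subjects have not given explicit consent? no] OR [the controller is established in the jurisdiction? no] → satisfied.
section 6 — Approved Transfer: the processing involves systematic monitoring of a public area? yes; the processing is not necessary for the performance of a contract? no; the controller has appointed a data-protection officer? yes — 2 of 3 hold (need ≥2) → satisfied.
section 8 — Scheduled Handling: the processing is carried out by automated means? no; a data-protection impact assessment has been completed? no; the controller has not appointed a data-protection officer? no — 0 of 3 hold (need ≥2) → not satisfied.
section 5 — Class-R Transfer: [Standard Processing (section 12)? yes] OR [Approved Transfer (section 6)? yes] OR [not a Scheduled Handling (section 8)? yes] → satisfied.
section 7 — Senior Transfer: [not an Exempt Activity (section 1)? no] OR [Qualifying Handling (section 4)? no] OR [not a Class-R Transfer (section 5)? no] → not satisfied.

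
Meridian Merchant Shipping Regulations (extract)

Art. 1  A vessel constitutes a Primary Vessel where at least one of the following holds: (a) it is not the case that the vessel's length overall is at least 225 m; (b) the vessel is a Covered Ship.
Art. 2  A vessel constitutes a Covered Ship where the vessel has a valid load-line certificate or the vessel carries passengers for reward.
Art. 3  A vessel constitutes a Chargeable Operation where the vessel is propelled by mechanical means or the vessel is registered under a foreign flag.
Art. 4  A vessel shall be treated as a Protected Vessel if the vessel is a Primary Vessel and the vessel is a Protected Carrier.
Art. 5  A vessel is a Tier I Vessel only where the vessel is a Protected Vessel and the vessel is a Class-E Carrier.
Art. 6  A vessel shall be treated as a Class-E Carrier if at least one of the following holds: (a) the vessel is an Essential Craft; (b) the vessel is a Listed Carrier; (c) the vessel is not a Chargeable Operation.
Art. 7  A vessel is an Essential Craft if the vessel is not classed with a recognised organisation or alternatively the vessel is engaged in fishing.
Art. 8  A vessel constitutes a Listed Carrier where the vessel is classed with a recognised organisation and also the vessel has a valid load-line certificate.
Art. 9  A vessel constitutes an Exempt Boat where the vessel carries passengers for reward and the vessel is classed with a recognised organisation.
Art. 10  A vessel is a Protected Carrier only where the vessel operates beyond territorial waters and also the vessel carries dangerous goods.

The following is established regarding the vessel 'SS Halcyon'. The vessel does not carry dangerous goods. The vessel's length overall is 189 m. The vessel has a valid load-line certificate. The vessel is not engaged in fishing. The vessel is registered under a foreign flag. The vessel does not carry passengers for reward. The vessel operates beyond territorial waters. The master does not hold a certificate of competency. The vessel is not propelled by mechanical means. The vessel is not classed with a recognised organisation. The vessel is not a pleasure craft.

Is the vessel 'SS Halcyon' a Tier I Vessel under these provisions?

No

article 2 — Covered Ship: [the vessel has a valid load-line certificate? yes] OR [the vessel carries passengers for reward? no] → satisfied.
article 1 — Primary Vessel: [vessel's length overall: 189 m ≥ 225 m? no, so negated condition yes] OR [Covered Ship (article 2)? yes] → satisfied.
article 10 — Protected Carrier: [the vessel operates beyond territorial waters? yes] AND [the vessel carries dangerous goods? no] → not satisfied.
article 4 — Protected Vessel: [Primary Vessel (article 1)? yes] AND [Protected Carrier (article 10)? no] → not satisfied.
article 7 — Essential Craft: [the vessel is not classed with a recognised organisation? yes] OR [the vessel is engaged in fishing? no] → satisfied.
article 8 — Listed Carrier: [the vessel is classed with a recognised organisation? no] AND [the vessel has a valid load-line certificate? yes] → not satisfied.
article 3 — Chargeable Operation: [the vessel is propelled by mechanical means? no] OR [the vessel is registered under a foreign flag? yes] → satisfied.
article 6 — Class-E Carrier: [Essential Craft (article 7)? yes] OR [Listed Carrier (article 8)? no] OR [not a Chargeable Operation (article 3)? no] → satisfied.
article 5 — Tier I Vessel: [Protected Vessel (article 4)? no] AND [Class-E Carrier (article 6)? yes] → not satisfied.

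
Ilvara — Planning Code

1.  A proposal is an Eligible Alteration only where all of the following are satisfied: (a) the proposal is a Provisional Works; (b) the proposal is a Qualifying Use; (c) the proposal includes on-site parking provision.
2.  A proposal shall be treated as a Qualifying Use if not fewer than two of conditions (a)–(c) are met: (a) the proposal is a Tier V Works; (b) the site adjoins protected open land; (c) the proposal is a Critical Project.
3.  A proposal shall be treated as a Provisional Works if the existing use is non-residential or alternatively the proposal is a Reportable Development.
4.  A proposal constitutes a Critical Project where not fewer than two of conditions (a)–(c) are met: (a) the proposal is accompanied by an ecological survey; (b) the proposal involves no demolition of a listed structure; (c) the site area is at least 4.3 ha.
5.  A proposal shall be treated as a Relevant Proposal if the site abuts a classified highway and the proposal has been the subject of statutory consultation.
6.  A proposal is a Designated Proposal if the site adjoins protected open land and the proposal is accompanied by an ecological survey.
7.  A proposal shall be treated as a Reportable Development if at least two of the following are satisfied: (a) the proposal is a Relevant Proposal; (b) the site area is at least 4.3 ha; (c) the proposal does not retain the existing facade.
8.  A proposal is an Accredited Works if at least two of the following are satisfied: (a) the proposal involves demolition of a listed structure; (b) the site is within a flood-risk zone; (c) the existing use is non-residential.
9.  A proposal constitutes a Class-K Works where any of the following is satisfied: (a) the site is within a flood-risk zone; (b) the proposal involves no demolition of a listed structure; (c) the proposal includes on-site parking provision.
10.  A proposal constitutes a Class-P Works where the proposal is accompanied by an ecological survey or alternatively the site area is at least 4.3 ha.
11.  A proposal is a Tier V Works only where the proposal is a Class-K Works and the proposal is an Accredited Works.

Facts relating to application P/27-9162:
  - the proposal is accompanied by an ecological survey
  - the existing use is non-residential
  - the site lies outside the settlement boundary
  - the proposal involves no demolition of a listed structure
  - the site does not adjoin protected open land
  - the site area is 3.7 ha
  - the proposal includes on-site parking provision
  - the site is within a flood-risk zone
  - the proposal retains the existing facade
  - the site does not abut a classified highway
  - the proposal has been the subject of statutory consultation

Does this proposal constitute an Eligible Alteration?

Yes

paragraph 5 — Relevant Proposal: [the site abuts a classified highway? no] AND [the proposal has been the subject of statutory consultation? yes] → not satisfied.
paragraph 7 — Reportable Development: Relevant Proposal (paragraph 5)? no; site area: 3.7 ha ≥ 4.3 ha? no; the proposal does not retain the existing facade? no — 0 of 3 hold (need ≥2) → not satisfied.
paragraph 3 — Provisional Works: [the existing use is non-residential? yes] OR [Reportable Development (paragraph 7)? no] → satisfied.
paragraph 9 — Class-K Works: [the site is within a flood-risk zone? yes] OR [the proposal involves no demolition of a listed structure? yes] OR [the proposal includes on-site parking provision? yes] → satisfied.
paragraph 8 — Accredited Works: the proposal involves demolition of a listed structure? no; the site is within a flood-risk zone? yes; the existing use is non-residential? yes — 2 of 3 hold (need ≥2) → satisfied.
paragraph 11 — Tier V Works: [Class-K Works (paragraph 9)? yes] AND [Accredited Works (paragraph 8)? yes] → satisfied.
paragraph 4 — Critical Project: the proposal is accompanied by an ecological survey? yes; the proposal involves no demolition of a listed structure? yes; site area: 3.7 ha ≥ 4.3 ha? no — 2 of 3 hold (need ≥2) → satisfied.
paragraph 2 — Qualifying Use: Tier V Works (paragraph 11)? yes; the site adjoins protected open land? no; Critical Project (paragraph 4)? yes — 2 of 3 hold (need ≥2) → satisfied.
paragraph 1 — Eligible Alteration: [Provisional Works (paragraph 3)? yes] AND [Qualifying Use (paragraph 2)? yes] AND [the proposal includes on-site parking provision? yes] → satisfied.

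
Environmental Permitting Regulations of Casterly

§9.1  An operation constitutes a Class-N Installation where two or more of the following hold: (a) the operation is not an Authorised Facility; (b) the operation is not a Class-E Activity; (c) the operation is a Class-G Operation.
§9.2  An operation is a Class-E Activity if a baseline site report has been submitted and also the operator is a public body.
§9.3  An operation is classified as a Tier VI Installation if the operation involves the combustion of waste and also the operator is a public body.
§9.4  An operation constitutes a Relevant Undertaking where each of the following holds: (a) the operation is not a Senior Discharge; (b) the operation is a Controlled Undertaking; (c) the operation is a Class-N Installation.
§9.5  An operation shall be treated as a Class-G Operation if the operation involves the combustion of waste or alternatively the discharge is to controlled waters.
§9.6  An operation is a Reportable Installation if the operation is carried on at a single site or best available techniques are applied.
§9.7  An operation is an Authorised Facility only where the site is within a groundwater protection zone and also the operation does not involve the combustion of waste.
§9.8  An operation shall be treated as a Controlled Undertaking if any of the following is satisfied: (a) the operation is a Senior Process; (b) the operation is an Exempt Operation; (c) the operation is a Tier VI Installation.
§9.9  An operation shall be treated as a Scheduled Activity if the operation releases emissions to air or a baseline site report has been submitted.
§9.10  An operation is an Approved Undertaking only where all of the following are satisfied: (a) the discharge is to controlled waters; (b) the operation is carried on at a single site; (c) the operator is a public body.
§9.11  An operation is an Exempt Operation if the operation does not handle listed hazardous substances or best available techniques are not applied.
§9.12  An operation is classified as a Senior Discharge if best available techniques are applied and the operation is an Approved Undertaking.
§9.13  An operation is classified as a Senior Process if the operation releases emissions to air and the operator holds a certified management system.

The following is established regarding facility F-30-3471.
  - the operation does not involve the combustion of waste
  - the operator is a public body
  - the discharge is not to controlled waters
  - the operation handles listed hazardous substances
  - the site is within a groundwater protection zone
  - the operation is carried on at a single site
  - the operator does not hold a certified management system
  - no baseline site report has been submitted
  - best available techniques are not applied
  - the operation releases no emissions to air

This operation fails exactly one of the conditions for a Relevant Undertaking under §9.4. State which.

§9.10 — Approved Undertaking: [the discharge is to controlled waters? no] AND [the operation is carried on at a single site? yes] AND [the operator is a public body? yes] → not satisfied.
§9.12 — Senior Discharge: [best available techniques are applied? no] AND [Approved Undertaking (§9.10)? no] → not satisfied.
§9.13 — Senior Process: [the operation releases emissions to air? no] AND [the operator holds a certified management system? no] → not satisfied.
§9.11 — Exempt Operation: [the operation does not handle listed hazardous substances? no] OR [best available techniques are not applied? yes] → satisfied.
§9.3 — Tier VI Installation: [the operation involves the combustion of waste? no] AND [the operator is a public body? yes] → not satisfied.
§9.8 — Controlled Undertaking: [Senior Process (§9.13)? no] OR [Exempt Operation (§9.11)? yes] OR [Tier VI Installation (§9.3)? no] → satisfied.
§9.7 — Authorised Facility: [the site is within a groundwater protection zone? yes] AND [the operation does not involve the combustion of waste? yes] → satisfied.
§9.2 — Class-E Activity: [a baseline site report has been submitted? no] AND [the operator is a public body? yes] → not satisfied.
§9.5 — Class-G Operation: [the operation involves the combustion of waste? no] OR [the discharge is to controlled waters? no] → not satisfied.
§9.1 — Class-N Installation: not an Authorised Facility (§9.7)? no; not a Class-E Activity (§9.2)? yes; Class-G Operation (§9.5)? no — 1 of 3 hold (need ≥2) → not satisfied.
§9.4 — Relevant Undertaking: [not a Senior Discharge (§9.12)? yes] AND [Controlled Undertaking (§9.8)? yes] AND [Class-N Installation (§9.1)? no] → not satisfied.

Class-N Installation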